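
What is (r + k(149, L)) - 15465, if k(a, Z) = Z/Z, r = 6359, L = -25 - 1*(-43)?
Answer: -9105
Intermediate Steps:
L = 18 (L = -25 + 43 = 18)
k(a, Z) = 1
(r + k(149, L)) - 15465 = (6359 + 1) - 15465 = 6360 - 15465 = -9105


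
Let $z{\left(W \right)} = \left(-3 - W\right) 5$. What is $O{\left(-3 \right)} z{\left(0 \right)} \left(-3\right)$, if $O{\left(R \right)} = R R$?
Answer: $405$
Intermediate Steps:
$O{\left(R \right)} = R^{2}$
$z{\left(W \right)} = -15 - 5 W$
$O{\left(-3 \right)} z{\left(0 \right)} \left(-3\right) = \left(-3\right)^{2} \left(-15 - 0\right) \left(-3\right) = 9 \left(-15 + 0\right) \left(-3\right) = 9 \left(-15\right) \left(-3\right) = \left(-135\right) \left(-3\right) = 405$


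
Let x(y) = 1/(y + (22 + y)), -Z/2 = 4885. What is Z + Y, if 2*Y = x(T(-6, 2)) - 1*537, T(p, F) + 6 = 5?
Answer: -401539/40 ≈ -10038.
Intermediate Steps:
Z = -9770 (Z = -2*4885 = -9770)
T(p, F) = -1 (T(p, F) = -6 + 5 = -1)
x(y) = 1/(22 + 2*y)
Y = -10739/40 (Y = (1/(2*(11 - 1)) - 1*537)/2 = ((½)/10 - 537)/2 = ((½)*(⅒) - 537)/2 = (1/20 - 537)/2 = (½)*(-10739/20) = -10739/40 ≈ -268.48)
Z + Y = -9770 - 10739/40 = -401539/40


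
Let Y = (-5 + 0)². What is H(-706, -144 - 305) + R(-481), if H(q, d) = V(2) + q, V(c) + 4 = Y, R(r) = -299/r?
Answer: -25322/37 ≈ -684.38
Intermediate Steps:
Y = 25 (Y = (-5)² = 25)
V(c) = 21 (V(c) = -4 + 25 = 21)
H(q, d) = 21 + q
H(-706, -144 - 305) + R(-481) = (21 - 706) - 299/(-481) = -685 - 299*(-1/481) = -685 + 23/37 = -25322/37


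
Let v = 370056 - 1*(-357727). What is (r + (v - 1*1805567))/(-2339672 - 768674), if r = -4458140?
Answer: 2767962/1554173 ≈ 1.7810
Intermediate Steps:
v = 727783 (v = 370056 + 357727 = 727783)
(r + (v - 1*1805567))/(-2339672 - 768674) = (-4458140 + (727783 - 1*1805567))/(-2339672 - 768674) = (-4458140 + (727783 - 1805567))/(-3108346) = (-4458140 - 1077784)*(-1/3108346) = -5535924*(-1/3108346) = 2767962/1554173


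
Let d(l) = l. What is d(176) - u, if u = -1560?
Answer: 1736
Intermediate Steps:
d(176) - u = 176 - 1*(-1560) = 176 + 1560 = 1736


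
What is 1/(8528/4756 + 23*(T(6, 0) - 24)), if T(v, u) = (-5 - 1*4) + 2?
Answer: -29/20625 ≈ -0.0014061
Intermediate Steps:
T(v, u) = -7 (T(v, u) = (-5 - 4) + 2 = -9 + 2 = -7)
1/(8528/4756 + 23*(T(6, 0) - 24)) = 1/(8528/4756 + 23*(-7 - 24)) = 1/(8528*(1/4756) + 23*(-31)) = 1/(52/29 - 713) = 1/(-20625/29) = -29/20625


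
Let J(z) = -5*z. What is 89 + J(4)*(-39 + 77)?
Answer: -671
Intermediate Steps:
89 + J(4)*(-39 + 77) = 89 + (-5*4)*(-39 + 77) = 89 - 20*38 = 89 - 760 = -671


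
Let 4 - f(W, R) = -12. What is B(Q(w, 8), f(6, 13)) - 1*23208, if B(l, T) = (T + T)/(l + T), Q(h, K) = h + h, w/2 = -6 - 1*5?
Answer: -162464/7 ≈ -23209.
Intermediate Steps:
f(W, R) = 16 (f(W, R) = 4 - 1*(-12) = 4 + 12 = 16)
w = -22 (w = 2*(-6 - 1*5) = 2*(-6 - 5) = 2*(-11) = -22)
Q(h, K) = 2*h
B(l, T) = 2*T/(T + l) (B(l, T) = (2*T)/(T + l) = 2*T/(T + l))
B(Q(w, 8), f(6, 13)) - 1*23208 = 2*16/(16 + 2*(-22)) - 1*23208 = 2*16/(16 - 44) - 23208 = 2*16/(-28) - 23208 = 2*16*(-1/28) - 23208 = -8/7 - 23208 = -162464/7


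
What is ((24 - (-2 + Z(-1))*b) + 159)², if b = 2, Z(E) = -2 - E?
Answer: 35721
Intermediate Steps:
((24 - (-2 + Z(-1))*b) + 159)² = ((24 - (-2 + (-2 - 1*(-1)))*2) + 159)² = ((24 - (-2 + (-2 + 1))*2) + 159)² = ((24 - (-2 - 1)*2) + 159)² = ((24 - (-3)*2) + 159)² = ((24 - 1*(-6)) + 159)² = ((24 + 6) + 159)² = (30 + 159)² = 189² = 35721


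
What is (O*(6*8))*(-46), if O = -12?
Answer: 26496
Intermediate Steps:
(O*(6*8))*(-46) = -72*8*(-46) = -12*48*(-46) = -576*(-46) = 26496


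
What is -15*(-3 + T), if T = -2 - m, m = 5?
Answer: 150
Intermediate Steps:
T = -7 (T = -2 - 1*5 = -2 - 5 = -7)
-15*(-3 + T) = -15*(-3 - 7) = -15*(-10) = 150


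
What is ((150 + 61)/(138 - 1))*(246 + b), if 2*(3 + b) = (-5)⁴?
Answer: 234421/274 ≈ 855.55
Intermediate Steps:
b = 619/2 (b = -3 + (½)*(-5)⁴ = -3 + (½)*625 = -3 + 625/2 = 619/2 ≈ 309.50)
((150 + 61)/(138 - 1))*(246 + b) = ((150 + 61)/(138 - 1))*(246 + 619/2) = (211/137)*(1111/2) = 234421/274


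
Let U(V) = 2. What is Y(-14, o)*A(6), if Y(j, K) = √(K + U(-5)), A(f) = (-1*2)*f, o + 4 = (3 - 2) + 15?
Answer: -12*√14 ≈ -44.900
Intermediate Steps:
o = 12 (o = -4 + ((3 - 2) + 15) = -4 + (1 + 15) = -4 + 16 = 12)
A(f) = -2*f
Y(j, K) = √(2 + K) (Y(j, K) = √(K + 2) = √(2 + K))
Y(-14, o)*A(6) = √(2 + 12)*(-2*6) = √14*(-12) = -12*√14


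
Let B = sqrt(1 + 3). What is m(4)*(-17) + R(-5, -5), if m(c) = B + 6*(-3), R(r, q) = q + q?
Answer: 262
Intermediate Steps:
B = 2 (B = sqrt(4) = 2)
R(r, q) = 2*q
m(c) = -16 (m(c) = 2 + 6*(-3) = 2 - 18 = -16)
m(4)*(-17) + R(-5, -5) = -16*(-17) + 2*(-5) = 272 - 10 = 262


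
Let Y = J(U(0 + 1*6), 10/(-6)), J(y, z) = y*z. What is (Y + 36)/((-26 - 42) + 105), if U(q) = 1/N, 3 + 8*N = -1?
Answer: 118/111 ≈ 1.0631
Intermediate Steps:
N = -1/2 (N = -3/8 + (1/8)*(-1) = -3/8 - 1/8 = -1/2 ≈ -0.50000)
U(q) = -2 (U(q) = 1/(-1/2) = -2)
Y = 10/3 (Y = -20/(-6) = -20*(-1)/6 = -2*(-5/3) = 10/3 ≈ 3.3333)
(Y + 36)/((-26 - 42) + 105) = (10/3 + 36)/((-26 - 42) + 105) = 118/(3*(-68 + 105)) = (118/3)/37 = (118/3)*(1/37) = 118/111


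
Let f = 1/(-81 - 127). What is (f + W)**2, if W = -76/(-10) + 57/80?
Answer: 11664/169 ≈ 69.018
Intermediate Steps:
W = 133/16 (W = -76*(-1/10) + 57*(1/80) = 38/5 + 57/80 = 133/16 ≈ 8.3125)
f = -1/208 (f = 1/(-208) = -1/208 ≈ -0.0048077)
(f + W)**2 = (-1/208 + 133/16)**2 = (108/13)**2 = 11664/169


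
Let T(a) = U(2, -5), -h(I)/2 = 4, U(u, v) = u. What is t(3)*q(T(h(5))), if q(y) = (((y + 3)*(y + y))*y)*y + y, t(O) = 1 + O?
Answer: 328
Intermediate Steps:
h(I) = -8 (h(I) = -2*4 = -8)
T(a) = 2
q(y) = y + 2*y**3*(3 + y) (q(y) = (((3 + y)*(2*y))*y)*y + y = ((2*y*(3 + y))*y)*y + y = (2*y**2*(3 + y))*y + y = 2*y**3*(3 + y) + y = y + 2*y**3*(3 + y))
t(3)*q(T(h(5))) = (1 + 3)*(2 + 2*2**4 + 6*2**3) = 4*(2 + 2*16 + 6*8) = 4*(2 + 32 + 48) = 4*82 = 328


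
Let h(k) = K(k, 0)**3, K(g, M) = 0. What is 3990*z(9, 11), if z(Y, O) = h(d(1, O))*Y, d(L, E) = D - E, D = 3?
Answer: 0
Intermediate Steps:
d(L, E) = 3 - E
h(k) = 0 (h(k) = 0**3 = 0)
z(Y, O) = 0 (z(Y, O) = 0*Y = 0)
3990*z(9, 11) = 3990*0 = 0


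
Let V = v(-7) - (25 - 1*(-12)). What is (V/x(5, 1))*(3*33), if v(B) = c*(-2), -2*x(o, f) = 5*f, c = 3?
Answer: 8514/5 ≈ 1702.8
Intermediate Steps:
x(o, f) = -5*f/2
v(B) = -6 (v(B) = 3*(-2) = -6)
V = -43 (V = -6 - (25 - 1*(-12)) = -6 - (25 + 12) = -6 - 1*37 = -6 - 37 = -43)
(V/x(5, 1))*(3*33) = (-43/((-5/2*1)))*(3*33) = -43/(-5/2)*99 = -43*(-⅖)*99 = (86/5)*99 = 8514/5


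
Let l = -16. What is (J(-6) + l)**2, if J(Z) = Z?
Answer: 484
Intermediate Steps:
(J(-6) + l)**2 = (-6 - 16)**2 = (-22)**2 = 484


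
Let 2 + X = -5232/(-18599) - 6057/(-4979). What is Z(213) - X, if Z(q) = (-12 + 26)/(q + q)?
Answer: 10553704570/19724741673 ≈ 0.53505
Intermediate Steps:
X = -46504571/92604421 (X = -2 + (-5232/(-18599) - 6057/(-4979)) = -2 + (-5232*(-1/18599) - 6057*(-1/4979)) = -2 + (5232/18599 + 6057/4979) = -2 + 138704271/92604421 = -46504571/92604421 ≈ -0.50218)
Z(q) = 7/q (Z(q) = 14/((2*q)) = 14*(1/(2*q)) = 7/q)
Z(213) - X = 7/213 - 1*(-46504571/92604421) = 7*(1/213) + 46504571/92604421 = 7/213 + 46504571/92604421 = 10553704570/19724741673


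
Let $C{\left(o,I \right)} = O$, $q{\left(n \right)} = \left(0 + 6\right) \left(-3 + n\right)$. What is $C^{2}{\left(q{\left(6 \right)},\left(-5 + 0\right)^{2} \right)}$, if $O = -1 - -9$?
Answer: $64$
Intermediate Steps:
$q{\left(n \right)} = -18 + 6 n$ ($q{\left(n \right)} = 6 \left(-3 + n\right) = -18 + 6 n$)
$O = 8$ ($O = -1 + 9 = 8$)
$C{\left(o,I \right)} = 8$
$C^{2}{\left(q{\left(6 \right)},\left(-5 + 0\right)^{2} \right)} = 8^{2} = 64$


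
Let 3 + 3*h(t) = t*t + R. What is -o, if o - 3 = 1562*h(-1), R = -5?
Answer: 10925/3 ≈ 3641.7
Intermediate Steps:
h(t) = -8/3 + t²/3 (h(t) = -1 + (t*t - 5)/3 = -1 + (t² - 5)/3 = -1 + (-5 + t²)/3 = -1 + (-5/3 + t²/3) = -8/3 + t²/3)
o = -10925/3 (o = 3 + 1562*(-8/3 + (⅓)*(-1)²) = 3 + 1562*(-8/3 + (⅓)*1) = 3 + 1562*(-8/3 + ⅓) = 3 + 1562*(-7/3) = 3 - 10934/3 = -10925/3 ≈ -3641.7)
-o = -1*(-10925/3) = 10925/3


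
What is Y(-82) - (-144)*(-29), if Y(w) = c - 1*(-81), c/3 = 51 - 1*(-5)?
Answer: -3927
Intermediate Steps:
c = 168 (c = 3*(51 - 1*(-5)) = 3*(51 + 5) = 3*56 = 168)
Y(w) = 249 (Y(w) = 168 - 1*(-81) = 168 + 81 = 249)
Y(-82) - (-144)*(-29) = 249 - (-144)*(-29) = 249 - 1*4176 = 249 - 4176 = -3927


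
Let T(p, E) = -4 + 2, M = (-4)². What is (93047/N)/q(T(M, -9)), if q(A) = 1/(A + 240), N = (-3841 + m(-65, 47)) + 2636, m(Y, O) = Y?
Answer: -11072593/635 ≈ -17437.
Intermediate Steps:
M = 16
T(p, E) = -2
N = -1270 (N = (-3841 - 65) + 2636 = -3906 + 2636 = -1270)
q(A) = 1/(240 + A)
(93047/N)/q(T(M, -9)) = (93047/(-1270))/(1/(240 - 2)) = (93047*(-1/1270))/(1/238) = -93047/(1270*1/238) = -93047/1270*238 = -11072593/635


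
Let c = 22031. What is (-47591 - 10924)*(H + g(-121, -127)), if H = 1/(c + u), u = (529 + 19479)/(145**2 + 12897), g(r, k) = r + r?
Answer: 352767466782529/24911853 ≈ 1.4161e+7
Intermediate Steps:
g(r, k) = 2*r
u = 10004/16961 (u = 20008/(21025 + 12897) = 20008/33922 = 20008*(1/33922) = 10004/16961 ≈ 0.58982)
H = 16961/373677795 (H = 1/(22031 + 10004/16961) = 1/(373677795/16961) = 16961/373677795 ≈ 4.5389e-5)
(-47591 - 10924)*(H + g(-121, -127)) = (-47591 - 10924)*(16961/373677795 + 2*(-121)) = -58515*(16961/373677795 - 242) = -58515*(-90430009429/373677795) = 352767466782529/24911853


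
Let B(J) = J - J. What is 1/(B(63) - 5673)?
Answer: -1/5673 ≈ -0.00017627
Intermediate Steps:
B(J) = 0
1/(B(63) - 5673) = 1/(0 - 5673) = 1/(-5673) = -1/5673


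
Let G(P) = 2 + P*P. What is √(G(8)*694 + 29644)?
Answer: 2*√18862 ≈ 274.68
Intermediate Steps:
G(P) = 2 + P²
√(G(8)*694 + 29644) = √((2 + 8²)*694 + 29644) = √((2 + 64)*694 + 29644) = √(66*694 + 29644) = √(45804 + 29644) = √75448 = 2*√18862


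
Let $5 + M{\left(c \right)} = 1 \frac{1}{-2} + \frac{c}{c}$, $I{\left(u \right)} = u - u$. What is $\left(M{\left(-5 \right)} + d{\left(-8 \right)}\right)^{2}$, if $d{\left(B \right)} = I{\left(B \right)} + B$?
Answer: $\frac{625}{4} \approx 156.25$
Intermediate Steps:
$I{\left(u \right)} = 0$
$M{\left(c \right)} = - \frac{9}{2}$ ($M{\left(c \right)} = -5 + \left(1 \frac{1}{-2} + \frac{c}{c}\right) = -5 + \left(1 \left(- \frac{1}{2}\right) + 1\right) = -5 + \left(- \frac{1}{2} + 1\right) = -5 + \frac{1}{2} = - \frac{9}{2}$)
$d{\left(B \right)} = B$ ($d{\left(B \right)} = 0 + B = B$)
$\left(M{\left(-5 \right)} + d{\left(-8 \right)}\right)^{2} = \left(- \frac{9}{2} - 8\right)^{2} = \left(- \frac{25}{2}\right)^{2} = \frac{625}{4}$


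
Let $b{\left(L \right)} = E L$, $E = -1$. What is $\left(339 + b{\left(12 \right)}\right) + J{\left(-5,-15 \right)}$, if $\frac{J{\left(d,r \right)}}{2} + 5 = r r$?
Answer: $767$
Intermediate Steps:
$b{\left(L \right)} = - L$
$J{\left(d,r \right)} = -10 + 2 r^{2}$ ($J{\left(d,r \right)} = -10 + 2 r r = -10 + 2 r^{2}$)
$\left(339 + b{\left(12 \right)}\right) + J{\left(-5,-15 \right)} = \left(339 - 12\right) - \left(10 - 2 \left(-15\right)^{2}\right) = \left(339 - 12\right) + \left(-10 + 2 \cdot 225\right) = 327 + \left(-10 + 450\right) = 327 + 440 = 767$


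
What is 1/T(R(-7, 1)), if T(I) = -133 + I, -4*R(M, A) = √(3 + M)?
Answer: -532/70757 + 2*I/70757 ≈ -0.0075187 + 2.8266e-5*I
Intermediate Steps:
R(M, A) = -√(3 + M)/4
1/T(R(-7, 1)) = 1/(-133 - √(3 - 7)/4) = 1/(-133 - I/2) = 4*(-133 + I/2)/70757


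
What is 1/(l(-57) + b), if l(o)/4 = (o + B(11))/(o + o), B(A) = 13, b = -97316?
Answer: -57/5546924 ≈ -1.0276e-5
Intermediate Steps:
l(o) = 2*(13 + o)/o (l(o) = 4*((o + 13)/(o + o)) = 4*((13 + o)/((2*o))) = 4*((13 + o)*(1/(2*o))) = 4*((13 + o)/(2*o)) = 2*(13 + o)/o)
1/(l(-57) + b) = 1/((2 + 26/(-57)) - 97316) = 1/((2 + 26*(-1/57)) - 97316) = 1/((2 - 26/57) - 97316) = 1/(88/57 - 97316) = 1/(-5546924/57) = -57/5546924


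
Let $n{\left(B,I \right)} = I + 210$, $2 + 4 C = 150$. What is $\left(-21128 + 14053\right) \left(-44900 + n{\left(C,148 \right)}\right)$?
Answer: $315134650$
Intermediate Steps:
$C = 37$ ($C = - \frac{1}{2} + \frac{1}{4} \cdot 150 = - \frac{1}{2} + \frac{75}{2} = 37$)
$n{\left(B,I \right)} = 210 + I$
$\left(-21128 + 14053\right) \left(-44900 + n{\left(C,148 \right)}\right) = \left(-21128 + 14053\right) \left(-44900 + \left(210 + 148\right)\right) = - 7075 \left(-44900 + 358\right) = \left(-7075\right) \left(-44542\right) = 315134650$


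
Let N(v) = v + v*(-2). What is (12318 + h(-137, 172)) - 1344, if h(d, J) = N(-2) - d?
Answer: 11113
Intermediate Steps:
N(v) = -v (N(v) = v - 2*v = -v)
h(d, J) = 2 - d (h(d, J) = -1*(-2) - d = 2 - d)
(12318 + h(-137, 172)) - 1344 = (12318 + (2 - 1*(-137))) - 1344 = (12318 + (2 + 137)) - 1344 = (12318 + 139) - 1344 = 12457 - 1344 = 11113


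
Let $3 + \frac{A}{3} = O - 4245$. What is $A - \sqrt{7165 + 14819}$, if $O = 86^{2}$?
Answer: $9444 - 4 \sqrt{1374} \approx 9295.7$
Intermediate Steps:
$O = 7396$
$A = 9444$ ($A = -9 + 3 \left(7396 - 4245\right) = -9 + 3 \cdot 3151 = -9 + 9453 = 9444$)
$A - \sqrt{7165 + 14819} = 9444 - \sqrt{7165 + 14819} = 9444 - \sqrt{21984} = 9444 - 4 \sqrt{1374}$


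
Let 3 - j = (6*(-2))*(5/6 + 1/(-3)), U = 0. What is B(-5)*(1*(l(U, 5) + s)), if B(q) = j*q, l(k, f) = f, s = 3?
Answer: -360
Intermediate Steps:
j = 9 (j = 3 - 6*(-2)*(5/6 + 1/(-3)) = 3 - (-12)*(5*(⅙) + 1*(-⅓)) = 3 - (-12)*(⅚ - ⅓) = 3 - (-12)/2 = 3 - 1*(-6) = 3 + 6 = 9)
B(q) = 9*q
B(-5)*(1*(l(U, 5) + s)) = (9*(-5))*(1*(5 + 3)) = -45*8 = -360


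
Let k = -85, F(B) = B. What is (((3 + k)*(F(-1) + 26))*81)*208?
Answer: -34538400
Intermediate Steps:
(((3 + k)*(F(-1) + 26))*81)*208 = (((3 - 85)*(-1 + 26))*81)*208 = (-82*25*81)*208 = -2050*81*208 = -166050*208 = -34538400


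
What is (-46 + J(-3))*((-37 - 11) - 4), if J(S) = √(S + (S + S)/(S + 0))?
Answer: 2392 - 52*I ≈ 2392.0 - 52.0*I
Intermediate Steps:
J(S) = √(2 + S) (J(S) = √(S + (2*S)/S) = √(S + 2) = √(2 + S))
(-46 + J(-3))*((-37 - 11) - 4) = (-46 + √(2 - 3))*((-37 - 11) - 4) = (-46 + √(-1))*(-48 - 4) = (-46 + I)*(-52) = 2392 - 52*I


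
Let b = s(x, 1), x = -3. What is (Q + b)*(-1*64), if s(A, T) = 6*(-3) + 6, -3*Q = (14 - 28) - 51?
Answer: -1856/3 ≈ -618.67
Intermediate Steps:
Q = 65/3 (Q = -((14 - 28) - 51)/3 = -(-14 - 51)/3 = -1/3*(-65) = 65/3 ≈ 21.667)
s(A, T) = -12 (s(A, T) = -18 + 6 = -12)
b = -12
(Q + b)*(-1*64) = (65/3 - 12)*(-1*64) = (29/3)*(-64) = -1856/3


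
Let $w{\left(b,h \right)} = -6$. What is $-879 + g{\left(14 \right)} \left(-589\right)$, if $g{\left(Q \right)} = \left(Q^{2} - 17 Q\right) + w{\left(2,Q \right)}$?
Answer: $27393$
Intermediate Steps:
$g{\left(Q \right)} = -6 + Q^{2} - 17 Q$ ($g{\left(Q \right)} = \left(Q^{2} - 17 Q\right) - 6 = -6 + Q^{2} - 17 Q$)
$-879 + g{\left(14 \right)} \left(-589\right) = -879 + \left(-6 + 14^{2} - 238\right) \left(-589\right) = -879 + \left(-6 + 196 - 238\right) \left(-589\right) = -879 - -28272 = -879 + 28272 = 27393$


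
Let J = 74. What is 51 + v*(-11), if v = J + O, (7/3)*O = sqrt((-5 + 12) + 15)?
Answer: -763 - 33*sqrt(22)/7 ≈ -785.11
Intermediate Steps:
O = 3*sqrt(22)/7 (O = 3*sqrt((-5 + 12) + 15)/7 = 3*sqrt(7 + 15)/7 = 3*sqrt(22)/7 ≈ 2.0102)
v = 74 + 3*sqrt(22)/7 ≈ 76.010
51 + v*(-11) = 51 + (74 + 3*sqrt(22)/7)*(-11) = 51 + (-814 - 33*sqrt(22)/7) = -763 - 33*sqrt(22)/7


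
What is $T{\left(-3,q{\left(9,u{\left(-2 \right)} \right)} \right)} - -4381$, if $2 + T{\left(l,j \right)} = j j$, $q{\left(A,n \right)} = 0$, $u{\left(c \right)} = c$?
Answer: $4379$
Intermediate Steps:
$T{\left(l,j \right)} = -2 + j^{2}$ ($T{\left(l,j \right)} = -2 + j j = -2 + j^{2}$)
$T{\left(-3,q{\left(9,u{\left(-2 \right)} \right)} \right)} - -4381 = \left(-2 + 0^{2}\right) - -4381 = \left(-2 + 0\right) + 4381 = -2 + 4381 = 4379$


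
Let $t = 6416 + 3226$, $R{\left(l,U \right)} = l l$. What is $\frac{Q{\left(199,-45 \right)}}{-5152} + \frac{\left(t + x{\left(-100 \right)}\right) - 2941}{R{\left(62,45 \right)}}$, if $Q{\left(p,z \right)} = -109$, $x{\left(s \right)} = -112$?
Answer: $\frac{8591381}{4951072} \approx 1.7353$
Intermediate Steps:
$R{\left(l,U \right)} = l^{2}$
$t = 9642$
$\frac{Q{\left(199,-45 \right)}}{-5152} + \frac{\left(t + x{\left(-100 \right)}\right) - 2941}{R{\left(62,45 \right)}} = - \frac{109}{-5152} + \frac{\left(9642 - 112\right) - 2941}{62^{2}} = \left(-109\right) \left(- \frac{1}{5152}\right) + \frac{9530 - 2941}{3844} = \frac{109}{5152} + 6589 \cdot \frac{1}{3844} = \frac{109}{5152} + \frac{6589}{3844} = \frac{8591381}{4951072}$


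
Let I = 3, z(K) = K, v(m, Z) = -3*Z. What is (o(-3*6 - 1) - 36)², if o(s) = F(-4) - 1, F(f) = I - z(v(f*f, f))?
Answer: 2116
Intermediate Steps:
F(f) = 3 + 3*f (F(f) = 3 - (-3)*f = 3 + 3*f)
o(s) = -10 (o(s) = (3 + 3*(-4)) - 1 = (3 - 12) - 1 = -9 - 1 = -10)
(o(-3*6 - 1) - 36)² = (-10 - 36)² = (-46)² = 2116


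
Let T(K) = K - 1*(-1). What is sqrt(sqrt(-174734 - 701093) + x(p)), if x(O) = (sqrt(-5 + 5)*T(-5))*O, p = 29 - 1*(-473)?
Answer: 875827**(1/4)*sqrt(I) ≈ 21.632 + 21.632*I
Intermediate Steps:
T(K) = 1 + K (T(K) = K + 1 = 1 + K)
p = 502 (p = 29 + 473 = 502)
x(O) = 0 (x(O) = (sqrt(-5 + 5)*(1 - 5))*O = (sqrt(0)*(-4))*O = (0*(-4))*O = 0*O = 0)
sqrt(sqrt(-174734 - 701093) + x(p)) = sqrt(sqrt(-174734 - 701093) + 0) = sqrt(sqrt(-875827) + 0) = sqrt(I*sqrt(875827) + 0) = sqrt(I*sqrt(875827)) = 875827**(1/4)*sqrt(I)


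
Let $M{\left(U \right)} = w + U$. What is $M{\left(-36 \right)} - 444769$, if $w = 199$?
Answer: $-444606$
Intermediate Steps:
$M{\left(U \right)} = 199 + U$
$M{\left(-36 \right)} - 444769 = \left(199 - 36\right) - 444769 = 163 - 444769 = -444606$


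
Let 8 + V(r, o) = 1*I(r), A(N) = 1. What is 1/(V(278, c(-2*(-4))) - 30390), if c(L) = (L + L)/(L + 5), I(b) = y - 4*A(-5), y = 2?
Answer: -1/30400 ≈ -3.2895e-5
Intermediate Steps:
I(b) = -2 (I(b) = 2 - 4*1 = 2 - 4 = -2)
c(L) = 2*L/(5 + L) (c(L) = (2*L)/(5 + L) = 2*L/(5 + L))
V(r, o) = -10 (V(r, o) = -8 + 1*(-2) = -8 - 2 = -10)
1/(V(278, c(-2*(-4))) - 30390) = 1/(-10 - 30390) = 1/(-30400) = -1/30400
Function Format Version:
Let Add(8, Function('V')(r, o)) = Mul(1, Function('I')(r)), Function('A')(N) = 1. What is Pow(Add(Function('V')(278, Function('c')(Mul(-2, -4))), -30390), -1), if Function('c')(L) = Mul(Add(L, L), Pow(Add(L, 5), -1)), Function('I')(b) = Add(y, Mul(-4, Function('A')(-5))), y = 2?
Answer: Rational(-1, 30400) ≈ -3.2895e-5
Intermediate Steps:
Function('I')(b) = -2 (Function('I')(b) = Add(2, Mul(-4, 1)) = Add(2, -4) = -2)
Function('c')(L) = Mul(2, L, Pow(Add(5, L), -1)) (Function('c')(L) = Mul(Mul(2, L), Pow(Add(5, L), -1)) = Mul(2, L, Pow(Add(5, L), -1)))
Function('V')(r, o) = -10 (Function('V')(r, o) = Add(-8, Mul(1, -2)) = Add(-8, -2) = -10)
Pow(Add(Function('V')(278, Function('c')(Mul(-2, -4))), -30390), -1) = Pow(Add(-10, -30390), -1) = Pow(-30400, -1) = Rational(-1, 30400)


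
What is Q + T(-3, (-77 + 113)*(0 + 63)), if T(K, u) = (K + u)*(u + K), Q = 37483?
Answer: 5167708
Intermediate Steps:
T(K, u) = (K + u)**2 (T(K, u) = (K + u)*(K + u) = (K + u)**2)
Q + T(-3, (-77 + 113)*(0 + 63)) = 37483 + (-3 + (-77 + 113)*(0 + 63))**2 = 37483 + (-3 + 36*63)**2 = 37483 + (-3 + 2268)**2 = 37483 + 2265**2 = 37483 + 5130225 = 5167708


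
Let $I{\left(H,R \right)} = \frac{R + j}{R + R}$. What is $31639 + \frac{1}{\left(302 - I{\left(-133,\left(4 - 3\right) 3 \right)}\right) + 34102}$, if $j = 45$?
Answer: $\frac{1088255045}{34396} \approx 31639.0$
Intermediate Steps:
$I{\left(H,R \right)} = \frac{45 + R}{2 R}$ ($I{\left(H,R \right)} = \frac{R + 45}{R + R} = \frac{45 + R}{2 R}$)
$31639 + \frac{1}{\left(302 - I{\left(-133,\left(4 - 3\right) 3 \right)}\right) + 34102} = 31639 + \frac{1}{\left(302 - \frac{45 + \left(4 - 3\right) 3}{2 \left(4 - 3\right) 3}\right) + 34102} = 31639 + \frac{1}{\left(302 - \frac{45 + 1 \cdot 3}{2 \cdot 1 \cdot 3}\right) + 34102} = 31639 + \frac{1}{\left(302 - \frac{45 + 3}{2 \cdot 3}\right) + 34102} = 31639 + \frac{1}{\left(302 - \frac{1}{2} \cdot \frac{1}{3} \cdot 48\right) + 34102} = 31639 + \frac{1}{\left(302 - 8\right) + 34102} = 31639 + \frac{1}{294 + 34102} = 31639 + \frac{1}{34396} = \frac{1088255045}{34396}$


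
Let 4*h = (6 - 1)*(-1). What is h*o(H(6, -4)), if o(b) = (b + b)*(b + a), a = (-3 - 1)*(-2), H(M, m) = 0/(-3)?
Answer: 0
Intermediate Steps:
H(M, m) = 0 (H(M, m) = 0*(-⅓) = 0)
a = 8 (a = -4*(-2) = 8)
h = -5/4 (h = ((6 - 1)*(-1))/4 = (5*(-1))/4 = (¼)*(-5) = -5/4 ≈ -1.2500)
o(b) = 2*b*(8 + b) (o(b) = (b + b)*(b + 8) = (2*b)*(8 + b) = 2*b*(8 + b))
h*o(H(6, -4)) = -5*0*(8 + 0)/2 = -5*0*8/2 = -5/4*0 = 0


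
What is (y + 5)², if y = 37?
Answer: 1764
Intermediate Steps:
(y + 5)² = (37 + 5)² = 42² = 1764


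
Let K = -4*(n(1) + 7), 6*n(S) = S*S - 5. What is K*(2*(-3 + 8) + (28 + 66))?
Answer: -7904/3 ≈ -2634.7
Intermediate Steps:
n(S) = -⅚ + S²/6 (n(S) = (S*S - 5)/6 = (S² - 5)/6 = (-5 + S²)/6 = -⅚ + S²/6)
K = -76/3 (K = -4*((-⅚ + (⅙)*1²) + 7) = -4*((-⅚ + (⅙)*1) + 7) = -4*((-⅚ + ⅙) + 7) = -4*(-⅔ + 7) = -4*19/3 = -76/3 ≈ -25.333)
K*(2*(-3 + 8) + (28 + 66)) = -76*(2*(-3 + 8) + (28 + 66))/3 = -76*(2*5 + 94)/3 = -76*(10 + 94)/3 = -76/3*104 = -7904/3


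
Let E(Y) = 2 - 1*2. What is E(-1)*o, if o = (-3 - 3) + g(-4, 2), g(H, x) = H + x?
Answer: 0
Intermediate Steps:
E(Y) = 0 (E(Y) = 2 - 2 = 0)
o = -8 (o = (-3 - 3) + (-4 + 2) = -6 - 2 = -8)
E(-1)*o = 0*(-8) = 0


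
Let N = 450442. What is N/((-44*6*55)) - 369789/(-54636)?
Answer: -200427217/8263695 ≈ -24.254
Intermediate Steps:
N/((-44*6*55)) - 369789/(-54636) = 450442/((-44*6*55)) - 369789/(-54636) = 450442/((-264*55)) - 369789*(-1/54636) = 450442/(-14520) + 123263/18212 = 450442*(-1/14520) + 123263/18212 = -225221/7260 + 123263/18212 = -200427217/8263695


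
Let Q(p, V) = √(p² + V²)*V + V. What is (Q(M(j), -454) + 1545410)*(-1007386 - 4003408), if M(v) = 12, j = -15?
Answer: -7741456255064 + 4549800952*√51565 ≈ -6.7083e+12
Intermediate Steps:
Q(p, V) = V + V*√(V² + p²) (Q(p, V) = √(V² + p²)*V + V = V*√(V² + p²) + V = V + V*√(V² + p²))
(Q(M(j), -454) + 1545410)*(-1007386 - 4003408) = (-454*(1 + √((-454)² + 12²)) + 1545410)*(-1007386 - 4003408) = (-454*(1 + √(206116 + 144)) + 1545410)*(-5010794) = (-454*(1 + √206260) + 1545410)*(-5010794) = (-454*(1 + 2*√51565) + 1545410)*(-5010794) = ((-454 - 908*√51565) + 1545410)*(-5010794) = (1544956 - 908*√51565)*(-5010794) = -7741456255064 + 4549800952*√51565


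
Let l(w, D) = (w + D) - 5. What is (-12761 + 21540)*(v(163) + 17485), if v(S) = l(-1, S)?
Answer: 154879118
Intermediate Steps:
l(w, D) = -5 + D + w (l(w, D) = (D + w) - 5 = -5 + D + w)
v(S) = -6 + S (v(S) = -5 + S - 1 = -6 + S)
(-12761 + 21540)*(v(163) + 17485) = (-12761 + 21540)*((-6 + 163) + 17485) = 8779*(157 + 17485) = 8779*17642 = 154879118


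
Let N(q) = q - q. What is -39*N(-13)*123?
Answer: 0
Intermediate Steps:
N(q) = 0
-39*N(-13)*123 = -39*0*123 = -0*123 = -1*0 = 0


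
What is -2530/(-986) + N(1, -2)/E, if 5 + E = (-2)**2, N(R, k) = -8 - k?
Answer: 4223/493 ≈ 8.5659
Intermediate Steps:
E = -1 (E = -5 + (-2)**2 = -5 + 4 = -1)
-2530/(-986) + N(1, -2)/E = -2530/(-986) + (-8 - 1*(-2))/(-1) = -2530*(-1/986) + (-8 + 2)*(-1) = 1265/493 - 6*(-1) = 1265/493 + 6 = 4223/493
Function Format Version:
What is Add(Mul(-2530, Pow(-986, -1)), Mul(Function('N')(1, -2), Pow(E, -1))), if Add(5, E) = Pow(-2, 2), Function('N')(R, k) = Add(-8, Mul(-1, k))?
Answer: Rational(4223, 493) ≈ 8.5659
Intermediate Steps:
E = -1 (E = Add(-5, Pow(-2, 2)) = Add(-5, 4) = -1)
Add(Mul(-2530, Pow(-986, -1)), Mul(Function('N')(1, -2), Pow(E, -1))) = Add(Mul(-2530, Pow(-986, -1)), Mul(Add(-8, Mul(-1, -2)), Pow(-1, -1))) = Add(Mul(-2530, Rational(-1, 986)), Mul(Add(-8, 2), -1)) = Add(Rational(1265, 493), Mul(-6, -1)) = Add(Rational(1265, 493), 6) = Rational(4223, 493)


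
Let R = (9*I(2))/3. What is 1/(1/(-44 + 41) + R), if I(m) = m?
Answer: 3/17 ≈ 0.17647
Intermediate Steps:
R = 6 (R = (9*2)/3 = 18*(⅓) = 6)
1/(1/(-44 + 41) + R) = 1/(1/(-44 + 41) + 6) = 1/(1/(-3) + 6) = 1/(-⅓ + 6) = 1/(17/3) = 3/17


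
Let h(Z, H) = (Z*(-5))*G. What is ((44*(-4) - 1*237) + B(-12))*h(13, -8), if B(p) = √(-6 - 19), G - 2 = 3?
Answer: 134225 - 1625*I ≈ 1.3423e+5 - 1625.0*I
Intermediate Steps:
G = 5 (G = 2 + 3 = 5)
h(Z, H) = -25*Z (h(Z, H) = (Z*(-5))*5 = -5*Z*5 = -25*Z)
B(p) = 5*I (B(p) = √(-25) = 5*I)
((44*(-4) - 1*237) + B(-12))*h(13, -8) = ((44*(-4) - 1*237) + 5*I)*(-25*13) = ((-176 - 237) + 5*I)*(-325) = (-413 + 5*I)*(-325) = 134225 - 1625*I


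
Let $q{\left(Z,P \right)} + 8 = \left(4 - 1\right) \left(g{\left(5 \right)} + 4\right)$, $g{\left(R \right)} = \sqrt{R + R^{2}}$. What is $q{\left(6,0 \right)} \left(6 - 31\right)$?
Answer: $-100 - 75 \sqrt{30} \approx -510.79$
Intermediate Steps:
$q{\left(Z,P \right)} = 4 + 3 \sqrt{30}$ ($q{\left(Z,P \right)} = -8 + \left(4 - 1\right) \left(\sqrt{5 \left(1 + 5\right)} + 4\right) = -8 + 3 \left(\sqrt{5 \cdot 6} + 4\right) = -8 + 3 \left(\sqrt{30} + 4\right) = -8 + 3 \left(4 + \sqrt{30}\right) = -8 + \left(12 + 3 \sqrt{30}\right) = 4 + 3 \sqrt{30}$)
$q{\left(6,0 \right)} \left(6 - 31\right) = \left(4 + 3 \sqrt{30}\right) \left(6 - 31\right) = \left(4 + 3 \sqrt{30}\right) \left(-25\right) = -100 - 75 \sqrt{30}$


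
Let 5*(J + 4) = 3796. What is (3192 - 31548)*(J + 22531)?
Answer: -3301517436/5 ≈ -6.6030e+8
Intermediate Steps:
J = 3776/5 (J = -4 + (1/5)*3796 = -4 + 3796/5 = 3776/5 ≈ 755.20)
(3192 - 31548)*(J + 22531) = (3192 - 31548)*(3776/5 + 22531) = -28356*116431/5 = -3301517436/5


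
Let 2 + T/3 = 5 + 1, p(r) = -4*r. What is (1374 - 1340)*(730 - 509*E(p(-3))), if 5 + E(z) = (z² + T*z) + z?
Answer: -5080450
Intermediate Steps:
T = 12 (T = -6 + 3*(5 + 1) = -6 + 3*6 = -6 + 18 = 12)
E(z) = -5 + z² + 13*z (E(z) = -5 + ((z² + 12*z) + z) = -5 + (z² + 13*z) = -5 + z² + 13*z)
(1374 - 1340)*(730 - 509*E(p(-3))) = (1374 - 1340)*(730 - 509*(-5 + (-4*(-3))² + 13*(-4*(-3)))) = 34*(730 - 509*(-5 + 12² + 13*12)) = 34*(730 - 509*(-5 + 144 + 156)) = 34*(730 - 509*295) = 34*(730 - 150155) = 34*(-149425) = -5080450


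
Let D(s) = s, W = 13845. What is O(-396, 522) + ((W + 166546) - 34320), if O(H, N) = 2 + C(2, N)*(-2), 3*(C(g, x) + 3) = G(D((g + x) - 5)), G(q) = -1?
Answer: 438239/3 ≈ 1.4608e+5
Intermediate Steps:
C(g, x) = -10/3 (C(g, x) = -3 + (⅓)*(-1) = -3 - ⅓ = -10/3)
O(H, N) = 26/3 (O(H, N) = 2 - 10/3*(-2) = 2 + 20/3 = 26/3)
O(-396, 522) + ((W + 166546) - 34320) = 26/3 + ((13845 + 166546) - 34320) = 26/3 + (180391 - 34320) = 26/3 + 146071 = 438239/3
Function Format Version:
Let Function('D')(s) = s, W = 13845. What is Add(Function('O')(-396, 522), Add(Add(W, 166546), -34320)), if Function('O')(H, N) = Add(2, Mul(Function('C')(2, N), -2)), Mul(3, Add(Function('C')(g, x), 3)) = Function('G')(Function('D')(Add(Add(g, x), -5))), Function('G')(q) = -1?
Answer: Rational(438239, 3) ≈ 1.4608e+5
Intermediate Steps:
Function('C')(g, x) = Rational(-10, 3) (Function('C')(g, x) = Add(-3, Mul(Rational(1, 3), -1)) = Add(-3, Rational(-1, 3)) = Rational(-10, 3))
Function('O')(H, N) = Rational(26, 3) (Function('O')(H, N) = Add(2, Mul(Rational(-10, 3), -2)) = Add(2, Rational(20, 3)) = Rational(26, 3))
Add(Function('O')(-396, 522), Add(Add(W, 166546), -34320)) = Add(Rational(26, 3), Add(Add(13845, 166546), -34320)) = Add(Rational(26, 3), Add(180391, -34320)) = Add(Rational(26, 3), 146071) = Rational(438239, 3)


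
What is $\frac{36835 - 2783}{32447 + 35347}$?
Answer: $\frac{17026}{33897} \approx 0.50229$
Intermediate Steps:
$\frac{36835 - 2783}{32447 + 35347} = \frac{34052}{67794} = 34052 \cdot \frac{1}{67794} = \frac{17026}{33897}$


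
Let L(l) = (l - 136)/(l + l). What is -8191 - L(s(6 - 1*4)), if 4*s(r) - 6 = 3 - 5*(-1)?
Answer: -114409/14 ≈ -8172.1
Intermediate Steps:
s(r) = 7/2 (s(r) = 3/2 + (3 - 5*(-1))/4 = 3/2 + (3 + 5)/4 = 3/2 + (¼)*8 = 3/2 + 2 = 7/2)
L(l) = (-136 + l)/(2*l) (L(l) = (-136 + l)/((2*l)) = (-136 + l)*(1/(2*l)) = (-136 + l)/(2*l))
-8191 - L(s(6 - 1*4)) = -8191 - (-136 + 7/2)/(2*7/2) = -8191 - 2*(-265)/(2*7*2) = -8191 - 1*(-265/14) = -8191 + 265/14 = -114409/14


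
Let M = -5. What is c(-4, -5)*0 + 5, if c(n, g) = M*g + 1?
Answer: 5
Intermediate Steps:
c(n, g) = 1 - 5*g (c(n, g) = -5*g + 1 = 1 - 5*g)
c(-4, -5)*0 + 5 = (1 - 5*(-5))*0 + 5 = (1 + 25)*0 + 5 = 26*0 + 5 = 0 + 5 = 5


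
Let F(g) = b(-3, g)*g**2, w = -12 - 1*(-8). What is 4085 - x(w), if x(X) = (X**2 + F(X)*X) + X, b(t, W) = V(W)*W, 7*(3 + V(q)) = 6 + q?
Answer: 33375/7 ≈ 4767.9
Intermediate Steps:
V(q) = -15/7 + q/7 (V(q) = -3 + (6 + q)/7 = -3 + (6/7 + q/7) = -15/7 + q/7)
b(t, W) = W*(-15/7 + W/7) (b(t, W) = (-15/7 + W/7)*W = W*(-15/7 + W/7))
w = -4 (w = -12 + 8 = -4)
F(g) = g**3*(-15 + g)/7 (F(g) = (g*(-15 + g)/7)*g**2 = g**3*(-15 + g)/7)
x(X) = X + X**2 + X**4*(-15 + X)/7 (x(X) = (X**2 + (X**3*(-15 + X)/7)*X) + X = (X**2 + X**4*(-15 + X)/7) + X = X + X**2 + X**4*(-15 + X)/7)
4085 - x(w) = 4085 - (-4)*(7 + 7*(-4) + (-4)**3*(-15 - 4))/7 = 4085 - (-4)*(7 - 28 - 64*(-19))/7 = 4085 - (-4)*(7 - 28 + 1216)/7 = 4085 - (-4)*1195/7 = 4085 - 1*(-4780/7) = 4085 + 4780/7 = 33375/7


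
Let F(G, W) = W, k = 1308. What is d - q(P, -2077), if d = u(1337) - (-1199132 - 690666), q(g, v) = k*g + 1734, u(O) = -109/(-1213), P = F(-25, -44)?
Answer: 2360032317/1213 ≈ 1.9456e+6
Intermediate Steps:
P = -44
u(O) = 109/1213 (u(O) = -109*(-1/1213) = 109/1213)
q(g, v) = 1734 + 1308*g (q(g, v) = 1308*g + 1734 = 1734 + 1308*g)
d = 2292325083/1213 (d = 109/1213 - (-1199132 - 690666) = 109/1213 - 1*(-1889798) = 109/1213 + 1889798 = 2292325083/1213 ≈ 1.8898e+6)
d - q(P, -2077) = 2292325083/1213 - (1734 + 1308*(-44)) = 2292325083/1213 - (1734 - 57552) = 2292325083/1213 - 1*(-55818) = 2292325083/1213 + 55818 = 2360032317/1213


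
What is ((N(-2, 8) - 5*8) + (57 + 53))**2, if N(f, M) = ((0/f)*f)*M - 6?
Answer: 4096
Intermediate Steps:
N(f, M) = -6 (N(f, M) = (0*f)*M - 6 = 0*M - 6 = 0 - 6 = -6)
((N(-2, 8) - 5*8) + (57 + 53))**2 = ((-6 - 5*8) + (57 + 53))**2 = ((-6 - 40) + 110)**2 = (-46 + 110)**2 = 64**2 = 4096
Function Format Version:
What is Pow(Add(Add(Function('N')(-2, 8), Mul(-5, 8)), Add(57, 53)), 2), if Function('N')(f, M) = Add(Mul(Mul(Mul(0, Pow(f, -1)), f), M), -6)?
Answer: 4096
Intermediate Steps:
Function('N')(f, M) = -6 (Function('N')(f, M) = Add(Mul(Mul(0, f), M), -6) = Add(Mul(0, M), -6) = Add(0, -6) = -6)
Pow(Add(Add(Function('N')(-2, 8), Mul(-5, 8)), Add(57, 53)), 2) = Pow(Add(Add(-6, Mul(-5, 8)), Add(57, 53)), 2) = Pow(Add(Add(-6, -40), 110), 2) = Pow(Add(-46, 110), 2) = Pow(64, 2) = 4096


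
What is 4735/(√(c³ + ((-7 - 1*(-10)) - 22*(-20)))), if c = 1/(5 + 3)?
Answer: 75760*√453634/226817 ≈ 224.97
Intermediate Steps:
c = ⅛ (c = 1/8 = ⅛ ≈ 0.12500)
4735/(√(c³ + ((-7 - 1*(-10)) - 22*(-20)))) = 4735/(√((⅛)³ + ((-7 - 1*(-10)) - 22*(-20)))) = 4735/(√(1/512 + ((-7 + 10) + 440))) = 4735/(√(1/512 + (3 + 440))) = 4735/(√(1/512 + 443)) = 4735/(√(226817/512)) = 4735/((√453634/32)) = 4735*(16*√453634/226817) = 75760*√453634/226817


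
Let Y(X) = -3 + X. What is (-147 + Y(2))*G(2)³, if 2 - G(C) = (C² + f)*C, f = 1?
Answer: 75776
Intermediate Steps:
G(C) = 2 - C*(1 + C²) (G(C) = 2 - (C² + 1)*C = 2 - (1 + C²)*C = 2 - C*(1 + C²))
(-147 + Y(2))*G(2)³ = (-147 + (-3 + 2))*(2 - 1*2 - 1*2³)³ = (-147 - 1)*(2 - 2 - 1*8)³ = -148*(2 - 2 - 8)³ = -148*(-8)³ = -148*(-512) = 75776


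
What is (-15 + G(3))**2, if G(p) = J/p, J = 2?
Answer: 1849/9 ≈ 205.44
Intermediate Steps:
G(p) = 2/p
(-15 + G(3))**2 = (-15 + 2/3)**2 = (-43/3)**2 = 1849/9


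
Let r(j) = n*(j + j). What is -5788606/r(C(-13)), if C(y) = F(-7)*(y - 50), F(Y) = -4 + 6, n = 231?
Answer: 2894303/29106 ≈ 99.440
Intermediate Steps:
F(Y) = 2
C(y) = -100 + 2*y (C(y) = 2*(y - 50) = 2*(-50 + y) = -100 + 2*y)
r(j) = 462*j (r(j) = 231*(j + j) = 231*(2*j) = 462*j)
-5788606/r(C(-13)) = -5788606*1/(462*(-100 + 2*(-13))) = -5788606*1/(462*(-100 - 26)) = -5788606/(462*(-126)) = -5788606/(-58212) = -5788606*(-1/58212) = 2894303/29106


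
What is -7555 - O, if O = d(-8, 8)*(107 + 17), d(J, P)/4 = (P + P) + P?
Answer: -19459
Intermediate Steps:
d(J, P) = 12*P (d(J, P) = 4*((P + P) + P) = 4*(2*P + P) = 4*(3*P) = 12*P)
O = 11904 (O = (12*8)*(107 + 17) = 96*124 = 11904)
-7555 - O = -7555 - 1*11904 = -7555 - 11904 = -19459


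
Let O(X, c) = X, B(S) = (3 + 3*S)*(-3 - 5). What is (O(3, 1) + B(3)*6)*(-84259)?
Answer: 48280407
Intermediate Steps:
B(S) = -24 - 24*S (B(S) = (3 + 3*S)*(-8) = -24 - 24*S)
(O(3, 1) + B(3)*6)*(-84259) = (3 + (-24 - 24*3)*6)*(-84259) = (3 + (-24 - 72)*6)*(-84259) = (3 - 96*6)*(-84259) = (3 - 576)*(-84259) = -573*(-84259) = 48280407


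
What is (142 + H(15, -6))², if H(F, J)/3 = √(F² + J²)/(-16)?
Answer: 5164333/256 - 639*√29/4 ≈ 19313.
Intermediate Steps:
H(F, J) = -3*√(F² + J²)/16 (H(F, J) = 3*(√(F² + J²)/(-16)) = 3*(√(F² + J²)*(-1/16)) = 3*(-√(F² + J²)/16) = -3*√(F² + J²)/16)
(142 + H(15, -6))² = (142 - 3*√(15² + (-6)²)/16)² = (142 - 3*√(225 + 36)/16)² = (142 - 9*√29/16)²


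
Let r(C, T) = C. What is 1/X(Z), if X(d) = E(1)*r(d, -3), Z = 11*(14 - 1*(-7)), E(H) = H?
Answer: 1/231 ≈ 0.0043290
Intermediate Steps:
Z = 231 (Z = 11*(14 + 7) = 11*21 = 231)
X(d) = d (X(d) = 1*d = d)
1/X(Z) = 1/231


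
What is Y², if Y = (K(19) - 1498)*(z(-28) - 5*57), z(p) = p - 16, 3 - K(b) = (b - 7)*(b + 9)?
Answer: 362884555201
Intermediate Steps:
K(b) = 3 - (-7 + b)*(9 + b) (K(b) = 3 - (b - 7)*(b + 9) = 3 - (-7 + b)*(9 + b))
z(p) = -16 + p
Y = 602399 (Y = ((66 - 1*19² - 2*19) - 1498)*((-16 - 28) - 5*57) = ((66 - 1*361 - 38) - 1498)*(-44 - 285) = ((66 - 361 - 38) - 1498)*(-329) = (-333 - 1498)*(-329) = -1831*(-329) = 602399)
Y² = 602399² = 362884555201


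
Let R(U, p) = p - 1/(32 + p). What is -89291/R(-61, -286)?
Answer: 22679914/72643 ≈ 312.21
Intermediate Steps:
-89291/R(-61, -286) = -89291*(32 - 286)/(-1 + (-286)**2 + 32*(-286)) = -89291*(-254/(-1 + 81796 - 9152)) = -89291/((-1/254*72643)) = -89291/(-72643/254) = -89291*(-254/72643) = 22679914/72643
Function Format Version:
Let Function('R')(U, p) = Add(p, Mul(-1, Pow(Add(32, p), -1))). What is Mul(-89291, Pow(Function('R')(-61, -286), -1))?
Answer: Rational(22679914, 72643) ≈ 312.21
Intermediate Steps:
Mul(-89291, Pow(Function('R')(-61, -286), -1)) = Mul(-89291, Pow(Mul(Pow(Add(32, -286), -1), Add(-1, Pow(-286, 2), Mul(32, -286))), -1)) = Mul(-89291, Pow(Mul(Pow(-254, -1), Add(-1, 81796, -9152)), -1)) = Mul(-89291, Pow(Mul(Rational(-1, 254), 72643), -1)) = Mul(-89291, Pow(Rational(-72643, 254), -1)) = Mul(-89291, Rational(-254, 72643)) = Rational(22679914, 72643)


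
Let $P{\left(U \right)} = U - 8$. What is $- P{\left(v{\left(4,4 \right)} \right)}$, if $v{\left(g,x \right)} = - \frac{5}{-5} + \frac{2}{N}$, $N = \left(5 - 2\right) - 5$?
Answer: $8$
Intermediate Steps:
$N = -2$ ($N = 3 - 5 = -2$)
$v{\left(g,x \right)} = 0$ ($v{\left(g,x \right)} = - \frac{5}{-5} + \frac{2}{-2} = \left(-5\right) \left(- \frac{1}{5}\right) + 2 \left(- \frac{1}{2}\right) = 1 - 1 = 0$)
$P{\left(U \right)} = -8 + U$
$- P{\left(v{\left(4,4 \right)} \right)} = - (-8 + 0) = \left(-1\right) \left(-8\right) = 8$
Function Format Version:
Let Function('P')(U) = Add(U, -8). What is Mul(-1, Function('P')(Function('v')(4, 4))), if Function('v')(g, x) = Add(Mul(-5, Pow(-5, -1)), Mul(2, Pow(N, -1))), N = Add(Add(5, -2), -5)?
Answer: 8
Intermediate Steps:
N = -2 (N = Add(3, -5) = -2)
Function('v')(g, x) = 0 (Function('v')(g, x) = Add(Mul(-5, Pow(-5, -1)), Mul(2, Pow(-2, -1))) = Add(Mul(-5, Rational(-1, 5)), Mul(2, Rational(-1, 2))) = Add(1, -1) = 0)
Function('P')(U) = Add(-8, U)
Mul(-1, Function('P')(Function('v')(4, 4))) = Mul(-1, Add(-8, 0)) = Mul(-1, -8) = 8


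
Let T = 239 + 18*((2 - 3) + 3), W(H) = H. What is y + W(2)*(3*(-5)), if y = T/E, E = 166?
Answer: -4705/166 ≈ -28.343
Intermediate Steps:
T = 275 (T = 239 + 18*(-1 + 3) = 239 + 18*2 = 239 + 36 = 275)
y = 275/166 ≈ 1.6566
y + W(2)*(3*(-5)) = 275/166 + 2*(3*(-5)) = 275/166 + 2*(-15) = 275/166 - 30 = -4705/166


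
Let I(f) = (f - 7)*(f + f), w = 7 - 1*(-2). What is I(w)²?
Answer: 1296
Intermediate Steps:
w = 9 (w = 7 + 2 = 9)
I(f) = 2*f*(-7 + f) (I(f) = (-7 + f)*(2*f) = 2*f*(-7 + f))
I(w)² = (2*9*(-7 + 9))² = (2*9*2)² = 36² = 1296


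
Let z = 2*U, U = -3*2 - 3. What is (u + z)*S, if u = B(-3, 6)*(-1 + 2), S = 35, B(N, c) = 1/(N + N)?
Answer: -3815/6 ≈ -635.83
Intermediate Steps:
B(N, c) = 1/(2*N)
U = -9 (U = -6 - 3 = -9)
u = -⅙ (u = ((½)/(-3))*(-1 + 2) = ((½)*(-⅓))*1 = -⅙*1 = -⅙ ≈ -0.16667)
z = -18 (z = 2*(-9) = -18)
(u + z)*S = (-⅙ - 18)*35 = -109/6*35 = -3815/6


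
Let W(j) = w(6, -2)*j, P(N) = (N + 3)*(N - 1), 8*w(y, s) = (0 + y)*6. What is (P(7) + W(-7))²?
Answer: 3249/4 ≈ 812.25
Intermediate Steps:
w(y, s) = 3*y/4 (w(y, s) = ((0 + y)*6)/8 = (y*6)/8 = (6*y)/8 = 3*y/4)
P(N) = (-1 + N)*(3 + N) (P(N) = (3 + N)*(-1 + N) = (-1 + N)*(3 + N))
W(j) = 9*j/2 (W(j) = ((¾)*6)*j = 9*j/2)
(P(7) + W(-7))² = ((-3 + 7² + 2*7) + (9/2)*(-7))² = ((-3 + 49 + 14) - 63/2)² = (60 - 63/2)² = (57/2)² = 3249/4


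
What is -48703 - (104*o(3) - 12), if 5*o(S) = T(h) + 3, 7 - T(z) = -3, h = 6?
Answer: -244807/5 ≈ -48961.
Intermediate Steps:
T(z) = 10 (T(z) = 7 - 1*(-3) = 7 + 3 = 10)
o(S) = 13/5 (o(S) = (10 + 3)/5 = (1/5)*13 = 13/5)
-48703 - (104*o(3) - 12) = -48703 - (104*(13/5) - 12) = -48703 - (1352/5 - 12) = -48703 - 1*1292/5 = -48703 - 1292/5 = -244807/5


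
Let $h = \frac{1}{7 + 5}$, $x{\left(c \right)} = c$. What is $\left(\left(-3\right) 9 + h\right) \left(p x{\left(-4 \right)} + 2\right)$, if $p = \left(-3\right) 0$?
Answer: $- \frac{323}{6} \approx -53.833$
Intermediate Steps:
$h = \frac{1}{12} \approx 0.083333$
$p = 0$
$\left(\left(-3\right) 9 + h\right) \left(p x{\left(-4 \right)} + 2\right) = \left(\left(-3\right) 9 + \frac{1}{12}\right) \left(0 \left(-4\right) + 2\right) = \left(-27 + \frac{1}{12}\right) \left(0 + 2\right) = \left(- \frac{323}{12}\right) 2 = - \frac{323}{6}$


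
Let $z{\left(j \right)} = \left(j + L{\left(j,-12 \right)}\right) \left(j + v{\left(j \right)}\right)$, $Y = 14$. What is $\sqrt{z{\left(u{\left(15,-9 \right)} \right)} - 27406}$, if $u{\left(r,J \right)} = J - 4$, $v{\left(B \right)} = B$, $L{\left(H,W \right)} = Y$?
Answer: $6 i \sqrt{762} \approx 165.63 i$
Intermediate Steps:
$L{\left(H,W \right)} = 14$
$u{\left(r,J \right)} = -4 + J$ ($u{\left(r,J \right)} = J - 4 = -4 + J$)
$z{\left(j \right)} = 2 j \left(14 + j\right)$ ($z{\left(j \right)} = \left(j + 14\right) \left(j + j\right) = \left(14 + j\right) 2 j = 2 j \left(14 + j\right)$)
$\sqrt{z{\left(u{\left(15,-9 \right)} \right)} - 27406} = \sqrt{2 \left(-4 - 9\right) \left(14 - 13\right) - 27406} = \sqrt{2 \left(-13\right) \left(14 - 13\right) - 27406} = \sqrt{2 \left(-13\right) 1 - 27406} = \sqrt{-26 - 27406} = \sqrt{-27432} = 6 i \sqrt{762}$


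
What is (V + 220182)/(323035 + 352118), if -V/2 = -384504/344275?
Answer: 8422658562/25826477675 ≈ 0.32613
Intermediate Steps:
V = 769008/344275 (V = -(-769008)/344275 = -2*(-384504/344275) = 769008/344275 ≈ 2.2337)
(V + 220182)/(323035 + 352118) = (769008/344275 + 220182)/(323035 + 352118) = (75803927058/344275)/675153 = (75803927058/344275)*(1/675153) = 8422658562/25826477675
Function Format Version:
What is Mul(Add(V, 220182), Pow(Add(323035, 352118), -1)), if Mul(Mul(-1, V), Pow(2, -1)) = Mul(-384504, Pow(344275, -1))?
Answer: Rational(8422658562, 25826477675) ≈ 0.32613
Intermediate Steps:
V = Rational(769008, 344275) (V = Mul(-2, Mul(-384504, Pow(344275, -1))) = Mul(-2, Mul(-384504, Rational(1, 344275))) = Mul(-2, Rational(-384504, 344275)) = Rational(769008, 344275) ≈ 2.2337)
Mul(Add(V, 220182), Pow(Add(323035, 352118), -1)) = Mul(Add(Rational(769008, 344275), 220182), Pow(Add(323035, 352118), -1)) = Mul(Rational(75803927058, 344275), Pow(675153, -1)) = Mul(Rational(75803927058, 344275), Rational(1, 675153)) = Rational(8422658562, 25826477675)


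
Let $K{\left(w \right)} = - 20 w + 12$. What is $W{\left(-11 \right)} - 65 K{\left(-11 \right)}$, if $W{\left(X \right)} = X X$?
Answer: $-14959$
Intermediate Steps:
$W{\left(X \right)} = X^{2}$
$K{\left(w \right)} = 12 - 20 w$
$W{\left(-11 \right)} - 65 K{\left(-11 \right)} = \left(-11\right)^{2} - 65 \left(12 - -220\right) = 121 - 65 \left(12 + 220\right) = 121 - 15080 = -14959$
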